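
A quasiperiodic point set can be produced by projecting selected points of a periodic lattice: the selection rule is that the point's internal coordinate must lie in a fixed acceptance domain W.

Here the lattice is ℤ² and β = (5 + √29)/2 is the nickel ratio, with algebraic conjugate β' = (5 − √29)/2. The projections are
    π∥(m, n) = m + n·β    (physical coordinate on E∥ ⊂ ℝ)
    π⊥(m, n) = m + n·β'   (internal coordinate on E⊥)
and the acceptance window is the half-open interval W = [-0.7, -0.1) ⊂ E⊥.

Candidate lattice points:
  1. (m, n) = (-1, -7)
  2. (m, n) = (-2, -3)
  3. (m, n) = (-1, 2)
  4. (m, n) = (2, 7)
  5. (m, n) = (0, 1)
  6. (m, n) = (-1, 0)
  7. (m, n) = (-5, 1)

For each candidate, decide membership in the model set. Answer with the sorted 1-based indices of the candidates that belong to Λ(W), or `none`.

Compute β' = (5−√29)/2 = -0.192582, so π⊥(m,n) = m -0.192582·n.
#1 (-1,-7): internal coord -1 + (-7)·β' = +0.348077; +0.348077 ∉ [-0.7, -0.1) → out
#2 (-2,-3): internal coord -2 + (-3)·β' = -1.422253; -1.422253 ∉ [-0.7, -0.1) → out
#3 (-1,2): internal coord -1 + (2)·β' = -1.385165; -1.385165 ∉ [-0.7, -0.1) → out
#4 (2,7): internal coord 2 + (7)·β' = +0.651923; +0.651923 ∉ [-0.7, -0.1) → out
#5 (0,1): internal coord 0 + (1)·β' = -0.192582; -0.192582 ∈ [-0.7, -0.1) → IN Λ
#6 (-1,0): internal coord -1 + (0)·β' = -1.000000; -1.000000 ∉ [-0.7, -0.1) → out
#7 (-5,1): internal coord -5 + (1)·β' = -5.192582; -5.192582 ∉ [-0.7, -0.1) → out

5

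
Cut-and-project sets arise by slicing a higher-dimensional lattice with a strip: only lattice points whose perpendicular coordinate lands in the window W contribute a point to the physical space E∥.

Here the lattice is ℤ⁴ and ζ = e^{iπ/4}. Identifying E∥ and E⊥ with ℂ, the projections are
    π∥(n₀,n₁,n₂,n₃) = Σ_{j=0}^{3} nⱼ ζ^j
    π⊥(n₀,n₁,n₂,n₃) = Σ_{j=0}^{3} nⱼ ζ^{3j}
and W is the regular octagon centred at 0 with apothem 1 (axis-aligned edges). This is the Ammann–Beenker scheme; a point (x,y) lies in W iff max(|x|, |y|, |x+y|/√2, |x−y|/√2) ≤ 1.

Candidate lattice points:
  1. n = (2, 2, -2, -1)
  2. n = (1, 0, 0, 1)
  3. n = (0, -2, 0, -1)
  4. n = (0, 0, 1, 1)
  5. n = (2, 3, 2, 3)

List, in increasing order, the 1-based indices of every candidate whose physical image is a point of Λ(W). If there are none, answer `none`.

With ζ = e^{iπ/4} the internal vectors are ζ^0,ζ^3,ζ^6,ζ^9.
#1 (2, 2, -2, -1): internal (-0.1213, 2.7071); octagon support 2.7071 vs apothem 1 → ∉ W
#2 (1, 0, 0, 1): internal (1.7071, 0.7071); octagon support 1.7071 vs apothem 1 → ∉ W
#3 (0, -2, 0, -1): internal (0.7071, -2.1213); octagon support 2.1213 vs apothem 1 → ∉ W
#4 (0, 0, 1, 1): internal (0.7071, -0.2929); octagon support 0.7071 vs apothem 1 → ∈ W
#5 (2, 3, 2, 3): internal (2.0000, 2.2426); octagon support 3.0000 vs apothem 1 → ∉ W

4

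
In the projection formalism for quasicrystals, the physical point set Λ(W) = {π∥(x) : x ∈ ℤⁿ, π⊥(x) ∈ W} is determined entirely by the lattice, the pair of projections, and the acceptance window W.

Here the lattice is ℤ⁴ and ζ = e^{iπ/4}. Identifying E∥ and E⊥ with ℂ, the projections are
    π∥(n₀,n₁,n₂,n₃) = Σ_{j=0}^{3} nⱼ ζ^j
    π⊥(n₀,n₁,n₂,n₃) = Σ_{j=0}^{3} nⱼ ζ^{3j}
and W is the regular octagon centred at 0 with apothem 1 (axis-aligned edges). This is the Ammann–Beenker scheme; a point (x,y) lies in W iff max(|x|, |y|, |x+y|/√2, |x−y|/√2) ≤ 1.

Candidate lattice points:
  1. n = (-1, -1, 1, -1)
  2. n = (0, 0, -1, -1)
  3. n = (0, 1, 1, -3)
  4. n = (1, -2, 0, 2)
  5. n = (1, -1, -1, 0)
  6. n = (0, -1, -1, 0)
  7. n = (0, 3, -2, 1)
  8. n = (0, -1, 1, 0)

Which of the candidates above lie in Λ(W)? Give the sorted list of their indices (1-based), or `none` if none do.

2, 6

Internal map: ζ^{3j} for j=0..3 gives (1,0), (−√2/2,√2/2), (0,−1), (√2/2,√2/2).
#1 (-1, -1, 1, -1): internal (-1.0000, -2.4142); octagon support 2.4142 vs apothem 1 → ∉ W
#2 (0, 0, -1, -1): internal (-0.7071, 0.2929); octagon support 0.7071 vs apothem 1 → ∈ W
#3 (0, 1, 1, -3): internal (-2.8284, -2.4142); octagon support 3.7071 vs apothem 1 → ∉ W
#4 (1, -2, 0, 2): internal (3.8284, 0.0000); octagon support 3.8284 vs apothem 1 → ∉ W
#5 (1, -1, -1, 0): internal (1.7071, 0.2929); octagon support 1.7071 vs apothem 1 → ∉ W
#6 (0, -1, -1, 0): internal (0.7071, 0.2929); octagon support 0.7071 vs apothem 1 → ∈ W
#7 (0, 3, -2, 1): internal (-1.4142, 4.8284); octagon support 4.8284 vs apothem 1 → ∉ W
#8 (0, -1, 1, 0): internal (0.7071, -1.7071); octagon support 1.7071 vs apothem 1 → ∉ W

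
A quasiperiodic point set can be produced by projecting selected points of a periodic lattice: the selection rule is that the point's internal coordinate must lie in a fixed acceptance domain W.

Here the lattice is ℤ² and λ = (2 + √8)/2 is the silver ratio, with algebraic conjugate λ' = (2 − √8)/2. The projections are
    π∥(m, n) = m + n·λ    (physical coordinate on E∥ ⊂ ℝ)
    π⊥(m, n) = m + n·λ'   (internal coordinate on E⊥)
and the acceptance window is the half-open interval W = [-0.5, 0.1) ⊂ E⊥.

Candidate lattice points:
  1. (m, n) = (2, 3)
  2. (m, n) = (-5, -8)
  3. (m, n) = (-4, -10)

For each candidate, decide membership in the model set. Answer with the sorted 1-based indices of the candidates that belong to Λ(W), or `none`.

none

Compute λ' = (2−√8)/2 = -0.41421, so π⊥(m,n) = m -0.41421·n.
candidate 1: (m,n)=(2,3) → π∥ = 2+3·λ ≈ 9.24264, π⊥ = 2+3·λ' ≈ 0.75736 ∉ [-0.5, 0.1) ⇒ out
candidate 2: (m,n)=(-5,-8) → π∥ = -5-8·λ ≈ -24.31371, π⊥ = -5-8·λ' ≈ -1.68629 ∉ [-0.5, 0.1) ⇒ out
candidate 3: (m,n)=(-4,-10) → π∥ = -4-10·λ ≈ -28.14214, π⊥ = -4-10·λ' ≈ 0.14214 ∉ [-0.5, 0.1) ⇒ out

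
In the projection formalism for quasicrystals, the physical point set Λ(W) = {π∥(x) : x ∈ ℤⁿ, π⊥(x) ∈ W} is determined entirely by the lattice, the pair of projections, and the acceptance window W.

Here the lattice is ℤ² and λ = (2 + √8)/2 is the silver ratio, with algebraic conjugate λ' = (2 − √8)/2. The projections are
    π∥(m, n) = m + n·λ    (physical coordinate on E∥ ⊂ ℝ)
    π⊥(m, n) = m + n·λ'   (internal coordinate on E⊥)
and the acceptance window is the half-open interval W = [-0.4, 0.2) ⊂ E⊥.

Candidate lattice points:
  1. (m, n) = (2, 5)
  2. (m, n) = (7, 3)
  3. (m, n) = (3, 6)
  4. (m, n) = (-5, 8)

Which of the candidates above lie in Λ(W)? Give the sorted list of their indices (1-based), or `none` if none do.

1

Compute λ' = (2−√8)/2 = -0.4142, so π⊥(m,n) = m -0.4142·n.
[1] lift (2,5): star map gives -0.0711; window check -0.4 ≤ -0.0711 < 0.2 is true → IN Λ
[2] lift (7,3): star map gives 5.7574; window check -0.4 ≤ 5.7574 < 0.2 is false → out
[3] lift (3,6): star map gives 0.5147; window check -0.4 ≤ 0.5147 < 0.2 is false → out
[4] lift (-5,8): star map gives -8.3137; window check -0.4 ≤ -8.3137 < 0.2 is false → out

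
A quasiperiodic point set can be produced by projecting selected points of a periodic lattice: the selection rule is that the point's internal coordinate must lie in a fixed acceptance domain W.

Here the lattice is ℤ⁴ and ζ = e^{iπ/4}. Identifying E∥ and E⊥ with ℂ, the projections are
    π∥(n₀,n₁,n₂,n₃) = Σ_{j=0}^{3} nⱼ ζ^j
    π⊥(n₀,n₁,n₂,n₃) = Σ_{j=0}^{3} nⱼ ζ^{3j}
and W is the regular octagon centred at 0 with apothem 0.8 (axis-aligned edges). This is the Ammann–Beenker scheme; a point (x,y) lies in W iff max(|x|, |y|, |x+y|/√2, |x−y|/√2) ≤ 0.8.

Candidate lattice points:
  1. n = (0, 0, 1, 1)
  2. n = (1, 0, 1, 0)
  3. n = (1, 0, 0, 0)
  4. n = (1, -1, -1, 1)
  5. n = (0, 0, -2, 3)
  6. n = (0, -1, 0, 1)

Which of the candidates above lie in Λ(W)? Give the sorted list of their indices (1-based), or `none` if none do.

1

π⊥(n) = n₀ + n₁ζ³ + n₂ζ⁶ + n₃ζ⁹ where ζ = e^{iπ/4}.
candidate 1: n = (0, 0, 1, 1) → π⊥ ≈ (+0.7071, -0.2929); max(|x|,|y|,|x±y|/√2) = 0.7071 ≤ 0.8 ⇒ ∈ W
candidate 2: n = (1, 0, 1, 0) → π⊥ ≈ (+1.0000, -1.0000); max(|x|,|y|,|x±y|/√2) = 1.4142 > 0.8 ⇒ ∉ W
candidate 3: n = (1, 0, 0, 0) → π⊥ ≈ (+1.0000, +0.0000); max(|x|,|y|,|x±y|/√2) = 1.0000 > 0.8 ⇒ ∉ W
candidate 4: n = (1, -1, -1, 1) → π⊥ ≈ (+2.4142, +1.0000); max(|x|,|y|,|x±y|/√2) = 2.4142 > 0.8 ⇒ ∉ W
candidate 5: n = (0, 0, -2, 3) → π⊥ ≈ (+2.1213, +4.1213); max(|x|,|y|,|x±y|/√2) = 4.4142 > 0.8 ⇒ ∉ W
candidate 6: n = (0, -1, 0, 1) → π⊥ ≈ (+1.4142, +0.0000); max(|x|,|y|,|x±y|/√2) = 1.4142 > 0.8 ⇒ ∉ W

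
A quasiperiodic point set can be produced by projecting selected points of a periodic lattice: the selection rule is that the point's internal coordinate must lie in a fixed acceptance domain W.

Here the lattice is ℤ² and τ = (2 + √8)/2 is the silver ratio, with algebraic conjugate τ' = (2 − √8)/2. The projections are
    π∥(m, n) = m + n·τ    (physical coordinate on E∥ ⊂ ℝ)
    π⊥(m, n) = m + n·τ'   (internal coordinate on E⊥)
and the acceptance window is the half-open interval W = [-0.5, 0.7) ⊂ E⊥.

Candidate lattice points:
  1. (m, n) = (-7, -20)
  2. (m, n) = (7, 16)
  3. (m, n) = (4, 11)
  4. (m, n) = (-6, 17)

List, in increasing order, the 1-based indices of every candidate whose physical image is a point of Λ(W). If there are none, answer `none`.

Numerically τ ≈ 2.41421 and τ' = −1/τ ≈ -0.41421.
candidate 1: (m,n)=(-7,-20) → π∥ = -7-20·τ ≈ -55.28427, π⊥ = -7-20·τ' ≈ 1.28427 ∉ [-0.5, 0.7) ⇒ out
candidate 2: (m,n)=(7,16) → π∥ = 7+16·τ ≈ 45.62742, π⊥ = 7+16·τ' ≈ 0.37258 ∈ [-0.5, 0.7) ⇒ IN Λ
candidate 3: (m,n)=(4,11) → π∥ = 4+11·τ ≈ 30.55635, π⊥ = 4+11·τ' ≈ -0.55635 ∉ [-0.5, 0.7) ⇒ out
candidate 4: (m,n)=(-6,17) → π∥ = -6+17·τ ≈ 35.04163, π⊥ = -6+17·τ' ≈ -13.04163 ∉ [-0.5, 0.7) ⇒ out

2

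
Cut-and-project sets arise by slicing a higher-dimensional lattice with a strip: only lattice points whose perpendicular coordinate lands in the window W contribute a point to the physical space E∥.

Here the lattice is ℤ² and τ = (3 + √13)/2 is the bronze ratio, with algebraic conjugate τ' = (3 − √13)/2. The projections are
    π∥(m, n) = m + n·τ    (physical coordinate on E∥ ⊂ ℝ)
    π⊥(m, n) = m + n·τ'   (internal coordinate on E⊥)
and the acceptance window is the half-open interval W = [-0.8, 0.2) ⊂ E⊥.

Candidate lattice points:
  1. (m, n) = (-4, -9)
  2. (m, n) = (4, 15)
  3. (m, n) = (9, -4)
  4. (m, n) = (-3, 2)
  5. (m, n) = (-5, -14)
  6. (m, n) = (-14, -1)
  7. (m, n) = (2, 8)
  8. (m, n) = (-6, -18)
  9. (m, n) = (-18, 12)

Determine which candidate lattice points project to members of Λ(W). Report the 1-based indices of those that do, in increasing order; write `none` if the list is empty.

2, 5, 7, 8

Compute τ' = (3−√13)/2 = -0.3028, so π⊥(m,n) = m -0.3028·n.
candidate 1: (m,n)=(-4,-9) → π∥ = -4-9·τ ≈ -33.7250, π⊥ = -4-9·τ' ≈ -1.2750 ∉ [-0.8, 0.2) ⇒ out
candidate 2: (m,n)=(4,15) → π∥ = 4+15·τ ≈ 53.5416, π⊥ = 4+15·τ' ≈ -0.5416 ∈ [-0.8, 0.2) ⇒ IN Λ
candidate 3: (m,n)=(9,-4) → π∥ = 9-4·τ ≈ -4.2111, π⊥ = 9-4·τ' ≈ 10.2111 ∉ [-0.8, 0.2) ⇒ out
candidate 4: (m,n)=(-3,2) → π∥ = -3+2·τ ≈ 3.6056, π⊥ = -3+2·τ' ≈ -3.6056 ∉ [-0.8, 0.2) ⇒ out
candidate 5: (m,n)=(-5,-14) → π∥ = -5-14·τ ≈ -51.2389, π⊥ = -5-14·τ' ≈ -0.7611 ∈ [-0.8, 0.2) ⇒ IN Λ
candidate 6: (m,n)=(-14,-1) → π∥ = -14-1·τ ≈ -17.3028, π⊥ = -14-1·τ' ≈ -13.6972 ∉ [-0.8, 0.2) ⇒ out
candidate 7: (m,n)=(2,8) → π∥ = 2+8·τ ≈ 28.4222, π⊥ = 2+8·τ' ≈ -0.4222 ∈ [-0.8, 0.2) ⇒ IN Λ
candidate 8: (m,n)=(-6,-18) → π∥ = -6-18·τ ≈ -65.4500, π⊥ = -6-18·τ' ≈ -0.5500 ∈ [-0.8, 0.2) ⇒ IN Λ
candidate 9: (m,n)=(-18,12) → π∥ = -18+12·τ ≈ 21.6333, π⊥ = -18+12·τ' ≈ -21.6333 ∉ [-0.8, 0.2) ⇒ out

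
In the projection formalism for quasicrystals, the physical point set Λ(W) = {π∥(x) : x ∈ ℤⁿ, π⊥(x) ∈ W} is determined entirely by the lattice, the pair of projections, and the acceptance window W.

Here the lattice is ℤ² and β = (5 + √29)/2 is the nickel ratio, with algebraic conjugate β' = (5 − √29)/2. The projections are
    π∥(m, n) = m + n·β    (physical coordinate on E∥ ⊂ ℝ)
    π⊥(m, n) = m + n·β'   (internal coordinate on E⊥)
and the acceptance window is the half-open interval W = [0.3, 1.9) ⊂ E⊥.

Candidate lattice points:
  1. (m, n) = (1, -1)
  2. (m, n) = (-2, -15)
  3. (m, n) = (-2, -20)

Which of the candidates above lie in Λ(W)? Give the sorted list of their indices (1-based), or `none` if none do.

1, 2, 3

Compute β' = (5−√29)/2 = -0.1926, so π⊥(m,n) = m -0.1926·n.
#1 (1,-1): internal coord 1 + (-1)·β' = +1.1926; +1.1926 ∈ [0.3, 1.9) → IN Λ
#2 (-2,-15): internal coord -2 + (-15)·β' = +0.8887; +0.8887 ∈ [0.3, 1.9) → IN Λ
#3 (-2,-20): internal coord -2 + (-20)·β' = +1.8516; +1.8516 ∈ [0.3, 1.9) → IN Λ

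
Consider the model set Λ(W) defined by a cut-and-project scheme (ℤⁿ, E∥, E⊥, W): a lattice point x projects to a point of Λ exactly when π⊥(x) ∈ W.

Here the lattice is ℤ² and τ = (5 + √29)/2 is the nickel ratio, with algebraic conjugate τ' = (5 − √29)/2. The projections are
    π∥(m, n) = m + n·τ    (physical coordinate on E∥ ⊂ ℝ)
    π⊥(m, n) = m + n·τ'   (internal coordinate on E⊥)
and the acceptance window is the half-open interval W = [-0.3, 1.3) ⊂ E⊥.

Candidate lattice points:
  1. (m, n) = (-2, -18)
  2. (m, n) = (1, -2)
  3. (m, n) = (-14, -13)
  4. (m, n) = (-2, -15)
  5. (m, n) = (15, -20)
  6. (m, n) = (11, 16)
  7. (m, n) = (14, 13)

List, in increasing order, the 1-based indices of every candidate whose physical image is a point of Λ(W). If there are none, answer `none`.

4

Compute τ' = (5−√29)/2 = -0.1926, so π⊥(m,n) = m -0.1926·n.
#1 (-2,-18): internal coord -2 + (-18)·τ' = +1.4665; +1.4665 ∉ [-0.3, 1.3) → out
#2 (1,-2): internal coord 1 + (-2)·τ' = +1.3852; +1.3852 ∉ [-0.3, 1.3) → out
#3 (-14,-13): internal coord -14 + (-13)·τ' = -11.4964; -11.4964 ∉ [-0.3, 1.3) → out
#4 (-2,-15): internal coord -2 + (-15)·τ' = +0.8887; +0.8887 ∈ [-0.3, 1.3) → IN Λ
#5 (15,-20): internal coord 15 + (-20)·τ' = +18.8516; +18.8516 ∉ [-0.3, 1.3) → out
#6 (11,16): internal coord 11 + (16)·τ' = +7.9187; +7.9187 ∉ [-0.3, 1.3) → out
#7 (14,13): internal coord 14 + (13)·τ' = +11.4964; +11.4964 ∉ [-0.3, 1.3) → out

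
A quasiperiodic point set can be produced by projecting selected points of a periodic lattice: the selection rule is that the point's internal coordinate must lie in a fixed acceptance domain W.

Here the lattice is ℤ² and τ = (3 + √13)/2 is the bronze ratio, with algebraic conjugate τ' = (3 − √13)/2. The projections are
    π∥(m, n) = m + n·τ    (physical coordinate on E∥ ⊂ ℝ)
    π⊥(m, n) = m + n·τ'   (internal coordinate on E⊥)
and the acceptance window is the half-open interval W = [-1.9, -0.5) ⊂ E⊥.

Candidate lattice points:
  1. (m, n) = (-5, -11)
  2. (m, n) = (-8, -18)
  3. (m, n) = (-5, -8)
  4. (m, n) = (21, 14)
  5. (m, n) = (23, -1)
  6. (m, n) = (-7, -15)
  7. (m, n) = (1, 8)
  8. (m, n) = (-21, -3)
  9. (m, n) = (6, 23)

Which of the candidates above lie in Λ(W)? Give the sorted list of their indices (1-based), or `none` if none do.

1, 7, 9

Numerically τ ≈ 3.302776 and τ' = −1/τ ≈ -0.302776.
candidate 1: (m,n)=(-5,-11) → π∥ = -5-11·τ ≈ -41.330532, π⊥ = -5-11·τ' ≈ -1.669468 ∈ [-1.9, -0.5) ⇒ IN Λ
candidate 2: (m,n)=(-8,-18) → π∥ = -8-18·τ ≈ -67.449961, π⊥ = -8-18·τ' ≈ -2.550039 ∉ [-1.9, -0.5) ⇒ out
candidate 3: (m,n)=(-5,-8) → π∥ = -5-8·τ ≈ -31.422205, π⊥ = -5-8·τ' ≈ -2.577795 ∉ [-1.9, -0.5) ⇒ out
candidate 4: (m,n)=(21,14) → π∥ = 21+14·τ ≈ 67.238859, π⊥ = 21+14·τ' ≈ 16.761141 ∉ [-1.9, -0.5) ⇒ out
candidate 5: (m,n)=(23,-1) → π∥ = 23-1·τ ≈ 19.697224, π⊥ = 23-1·τ' ≈ 23.302776 ∉ [-1.9, -0.5) ⇒ out
candidate 6: (m,n)=(-7,-15) → π∥ = -7-15·τ ≈ -56.541635, π⊥ = -7-15·τ' ≈ -2.458365 ∉ [-1.9, -0.5) ⇒ out
candidate 7: (m,n)=(1,8) → π∥ = 1+8·τ ≈ 27.422205, π⊥ = 1+8·τ' ≈ -1.422205 ∈ [-1.9, -0.5) ⇒ IN Λ
candidate 8: (m,n)=(-21,-3) → π∥ = -21-3·τ ≈ -30.908327, π⊥ = -21-3·τ' ≈ -20.091673 ∉ [-1.9, -0.5) ⇒ out
candidate 9: (m,n)=(6,23) → π∥ = 6+23·τ ≈ 81.963840, π⊥ = 6+23·τ' ≈ -0.963840 ∈ [-1.9, -0.5) ⇒ IN Λ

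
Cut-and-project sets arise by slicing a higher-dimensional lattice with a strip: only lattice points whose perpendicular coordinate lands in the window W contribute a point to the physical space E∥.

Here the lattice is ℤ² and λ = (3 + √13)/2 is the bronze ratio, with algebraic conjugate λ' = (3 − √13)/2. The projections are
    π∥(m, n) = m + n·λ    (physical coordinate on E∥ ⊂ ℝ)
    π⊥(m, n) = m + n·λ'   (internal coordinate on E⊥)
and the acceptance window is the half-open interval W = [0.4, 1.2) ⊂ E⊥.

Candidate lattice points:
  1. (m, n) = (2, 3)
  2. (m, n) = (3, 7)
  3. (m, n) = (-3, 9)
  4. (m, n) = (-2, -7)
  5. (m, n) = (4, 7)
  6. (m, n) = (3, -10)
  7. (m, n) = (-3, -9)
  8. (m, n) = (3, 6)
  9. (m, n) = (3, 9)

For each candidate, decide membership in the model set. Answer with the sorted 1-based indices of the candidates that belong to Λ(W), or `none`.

λ' = (3−√13)/2 ≈ -0.30278.
candidate 1: (m,n)=(2,3) → π∥ = 2+3·λ ≈ 11.90833, π⊥ = 2+3·λ' ≈ 1.09167 ∈ [0.4, 1.2) ⇒ IN Λ
candidate 2: (m,n)=(3,7) → π∥ = 3+7·λ ≈ 26.11943, π⊥ = 3+7·λ' ≈ 0.88057 ∈ [0.4, 1.2) ⇒ IN Λ
candidate 3: (m,n)=(-3,9) → π∥ = -3+9·λ ≈ 26.72498, π⊥ = -3+9·λ' ≈ -5.72498 ∉ [0.4, 1.2) ⇒ out
candidate 4: (m,n)=(-2,-7) → π∥ = -2-7·λ ≈ -25.11943, π⊥ = -2-7·λ' ≈ 0.11943 ∉ [0.4, 1.2) ⇒ out
candidate 5: (m,n)=(4,7) → π∥ = 4+7·λ ≈ 27.11943, π⊥ = 4+7·λ' ≈ 1.88057 ∉ [0.4, 1.2) ⇒ out
candidate 6: (m,n)=(3,-10) → π∥ = 3-10·λ ≈ -30.02776, π⊥ = 3-10·λ' ≈ 6.02776 ∉ [0.4, 1.2) ⇒ out
candidate 7: (m,n)=(-3,-9) → π∥ = -3-9·λ ≈ -32.72498, π⊥ = -3-9·λ' ≈ -0.27502 ∉ [0.4, 1.2) ⇒ out
candidate 8: (m,n)=(3,6) → π∥ = 3+6·λ ≈ 22.81665, π⊥ = 3+6·λ' ≈ 1.18335 ∈ [0.4, 1.2) ⇒ IN Λ
candidate 9: (m,n)=(3,9) → π∥ = 3+9·λ ≈ 32.72498, π⊥ = 3+9·λ' ≈ 0.27502 ∉ [0.4, 1.2) ⇒ out

1, 2, 8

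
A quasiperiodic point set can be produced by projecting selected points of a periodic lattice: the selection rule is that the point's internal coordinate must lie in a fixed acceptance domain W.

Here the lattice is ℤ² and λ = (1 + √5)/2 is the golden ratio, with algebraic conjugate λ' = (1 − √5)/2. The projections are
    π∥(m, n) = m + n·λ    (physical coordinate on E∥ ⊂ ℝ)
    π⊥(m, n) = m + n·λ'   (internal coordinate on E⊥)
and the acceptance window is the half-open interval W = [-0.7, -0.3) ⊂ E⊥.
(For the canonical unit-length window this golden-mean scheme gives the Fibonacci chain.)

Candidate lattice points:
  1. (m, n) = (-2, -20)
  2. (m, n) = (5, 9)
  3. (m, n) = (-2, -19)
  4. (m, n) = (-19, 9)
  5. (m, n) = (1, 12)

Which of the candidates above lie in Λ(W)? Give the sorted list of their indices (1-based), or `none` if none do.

2

Compute λ' = (1−√5)/2 = -0.618034, so π⊥(m,n) = m -0.618034·n.
candidate 1: (m,n)=(-2,-20) → π∥ = -2-20·λ ≈ -34.360680, π⊥ = -2-20·λ' ≈ 10.360680 ∉ [-0.7, -0.3) ⇒ out
candidate 2: (m,n)=(5,9) → π∥ = 5+9·λ ≈ 19.562306, π⊥ = 5+9·λ' ≈ -0.562306 ∈ [-0.7, -0.3) ⇒ IN Λ
candidate 3: (m,n)=(-2,-19) → π∥ = -2-19·λ ≈ -32.742646, π⊥ = -2-19·λ' ≈ 9.742646 ∉ [-0.7, -0.3) ⇒ out
candidate 4: (m,n)=(-19,9) → π∥ = -19+9·λ ≈ -4.437694, π⊥ = -19+9·λ' ≈ -24.562306 ∉ [-0.7, -0.3) ⇒ out
candidate 5: (m,n)=(1,12) → π∥ = 1+12·λ ≈ 20.416408, π⊥ = 1+12·λ' ≈ -6.416408 ∉ [-0.7, -0.3) ⇒ out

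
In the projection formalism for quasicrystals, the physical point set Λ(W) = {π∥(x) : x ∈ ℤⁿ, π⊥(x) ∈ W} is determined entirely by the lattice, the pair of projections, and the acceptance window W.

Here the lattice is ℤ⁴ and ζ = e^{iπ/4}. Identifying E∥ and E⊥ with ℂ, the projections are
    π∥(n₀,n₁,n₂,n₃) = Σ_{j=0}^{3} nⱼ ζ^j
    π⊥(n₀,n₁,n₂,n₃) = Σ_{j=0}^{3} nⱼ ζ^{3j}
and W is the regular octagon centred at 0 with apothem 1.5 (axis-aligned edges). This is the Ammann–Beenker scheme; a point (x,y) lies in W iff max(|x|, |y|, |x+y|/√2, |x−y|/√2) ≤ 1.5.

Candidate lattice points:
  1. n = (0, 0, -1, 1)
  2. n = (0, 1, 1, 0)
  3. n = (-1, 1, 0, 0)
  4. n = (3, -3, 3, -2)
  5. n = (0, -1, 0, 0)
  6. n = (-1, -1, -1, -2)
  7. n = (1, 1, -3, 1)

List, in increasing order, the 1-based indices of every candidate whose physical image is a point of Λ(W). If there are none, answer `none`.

π⊥(n) = n₀ + n₁ζ³ + n₂ζ⁶ + n₃ζ⁹ where ζ = e^{iπ/4}.
#1 (0, 0, -1, 1): internal (0.707107, 1.707107); octagon support 1.707107 vs apothem 1.5 → ∉ W
#2 (0, 1, 1, 0): internal (-0.707107, -0.292893); octagon support 0.707107 vs apothem 1.5 → ∈ W
#3 (-1, 1, 0, 0): internal (-1.707107, 0.707107); octagon support 1.707107 vs apothem 1.5 → ∉ W
#4 (3, -3, 3, -2): internal (3.707107, -6.535534); octagon support 7.242641 vs apothem 1.5 → ∉ W
#5 (0, -1, 0, 0): internal (0.707107, -0.707107); octagon support 1.000000 vs apothem 1.5 → ∈ W
#6 (-1, -1, -1, -2): internal (-1.707107, -1.121320); octagon support 2.000000 vs apothem 1.5 → ∉ W
#7 (1, 1, -3, 1): internal (1.000000, 4.414214); octagon support 4.414214 vs apothem 1.5 → ∉ W

2, 5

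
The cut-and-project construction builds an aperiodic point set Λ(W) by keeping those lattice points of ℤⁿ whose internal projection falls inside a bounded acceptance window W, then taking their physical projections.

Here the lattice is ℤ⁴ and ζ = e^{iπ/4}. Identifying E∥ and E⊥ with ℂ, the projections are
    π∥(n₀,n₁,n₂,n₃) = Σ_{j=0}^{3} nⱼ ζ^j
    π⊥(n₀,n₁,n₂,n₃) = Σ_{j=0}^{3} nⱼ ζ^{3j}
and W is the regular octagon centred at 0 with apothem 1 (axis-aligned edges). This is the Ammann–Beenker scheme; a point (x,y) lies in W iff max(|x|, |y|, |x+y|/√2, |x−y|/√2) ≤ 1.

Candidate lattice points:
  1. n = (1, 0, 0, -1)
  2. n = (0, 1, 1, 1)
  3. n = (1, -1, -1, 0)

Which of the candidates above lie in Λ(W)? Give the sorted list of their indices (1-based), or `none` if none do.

1, 2

Internal map: ζ^{3j} for j=0..3 gives (1,0), (−√2/2,√2/2), (0,−1), (√2/2,√2/2).
#1 (1, 0, 0, -1): internal (0.29289, -0.70711); octagon support 0.70711 vs apothem 1 → ∈ W
#2 (0, 1, 1, 1): internal (0.00000, 0.41421); octagon support 0.41421 vs apothem 1 → ∈ W
#3 (1, -1, -1, 0): internal (1.70711, 0.29289); octagon support 1.70711 vs apothem 1 → ∉ W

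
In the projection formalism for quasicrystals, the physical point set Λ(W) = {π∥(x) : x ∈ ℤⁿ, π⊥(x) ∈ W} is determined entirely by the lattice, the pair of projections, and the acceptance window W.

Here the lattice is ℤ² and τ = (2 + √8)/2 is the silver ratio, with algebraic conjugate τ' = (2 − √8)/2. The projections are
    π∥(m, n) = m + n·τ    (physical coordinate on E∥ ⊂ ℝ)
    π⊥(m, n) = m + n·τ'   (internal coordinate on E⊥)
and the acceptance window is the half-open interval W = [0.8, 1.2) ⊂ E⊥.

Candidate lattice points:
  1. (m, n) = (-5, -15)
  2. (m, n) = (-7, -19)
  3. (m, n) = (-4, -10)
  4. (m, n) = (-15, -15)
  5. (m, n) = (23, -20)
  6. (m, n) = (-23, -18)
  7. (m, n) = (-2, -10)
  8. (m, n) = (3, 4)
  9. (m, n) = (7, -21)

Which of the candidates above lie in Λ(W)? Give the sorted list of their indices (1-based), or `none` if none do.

2

Compute τ' = (2−√8)/2 = -0.4142, so π⊥(m,n) = m -0.4142·n.
#1 (-5,-15): internal coord -5 + (-15)·τ' = +1.2132; +1.2132 ∉ [0.8, 1.2) → out
#2 (-7,-19): internal coord -7 + (-19)·τ' = +0.8701; +0.8701 ∈ [0.8, 1.2) → IN Λ
#3 (-4,-10): internal coord -4 + (-10)·τ' = +0.1421; +0.1421 ∉ [0.8, 1.2) → out
#4 (-15,-15): internal coord -15 + (-15)·τ' = -8.7868; -8.7868 ∉ [0.8, 1.2) → out
#5 (23,-20): internal coord 23 + (-20)·τ' = +31.2843; +31.2843 ∉ [0.8, 1.2) → out
#6 (-23,-18): internal coord -23 + (-18)·τ' = -15.5442; -15.5442 ∉ [0.8, 1.2) → out
#7 (-2,-10): internal coord -2 + (-10)·τ' = +2.1421; +2.1421 ∉ [0.8, 1.2) → out
#8 (3,4): internal coord 3 + (4)·τ' = +1.3431; +1.3431 ∉ [0.8, 1.2) → out
#9 (7,-21): internal coord 7 + (-21)·τ' = +15.6985; +15.6985 ∉ [0.8, 1.2) → out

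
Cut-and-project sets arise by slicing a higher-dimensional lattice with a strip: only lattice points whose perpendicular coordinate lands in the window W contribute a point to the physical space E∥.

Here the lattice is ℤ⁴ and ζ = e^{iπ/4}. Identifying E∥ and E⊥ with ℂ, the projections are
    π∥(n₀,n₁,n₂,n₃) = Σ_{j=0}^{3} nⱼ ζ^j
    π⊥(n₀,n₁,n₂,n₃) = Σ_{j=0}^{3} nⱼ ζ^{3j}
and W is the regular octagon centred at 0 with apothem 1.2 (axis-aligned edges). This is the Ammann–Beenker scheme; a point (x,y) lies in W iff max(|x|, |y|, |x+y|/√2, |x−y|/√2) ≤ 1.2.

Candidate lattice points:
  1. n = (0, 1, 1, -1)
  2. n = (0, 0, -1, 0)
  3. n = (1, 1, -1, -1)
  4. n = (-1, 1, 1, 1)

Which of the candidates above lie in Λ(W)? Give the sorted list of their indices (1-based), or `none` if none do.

2, 3, 4

Internal map: ζ^{3j} for j=0..3 gives (1,0), (−√2/2,√2/2), (0,−1), (√2/2,√2/2).
candidate 1: n = (0, 1, 1, -1) → π⊥ ≈ (-1.414214, -1.000000); max(|x|,|y|,|x±y|/√2) = 1.707107 > 1.2 ⇒ ∉ W
candidate 2: n = (0, 0, -1, 0) → π⊥ ≈ (+0.000000, +1.000000); max(|x|,|y|,|x±y|/√2) = 1.000000 ≤ 1.2 ⇒ ∈ W
candidate 3: n = (1, 1, -1, -1) → π⊥ ≈ (-0.414214, +1.000000); max(|x|,|y|,|x±y|/√2) = 1.000000 ≤ 1.2 ⇒ ∈ W
candidate 4: n = (-1, 1, 1, 1) → π⊥ ≈ (-1.000000, +0.414214); max(|x|,|y|,|x±y|/√2) = 1.000000 ≤ 1.2 ⇒ ∈ W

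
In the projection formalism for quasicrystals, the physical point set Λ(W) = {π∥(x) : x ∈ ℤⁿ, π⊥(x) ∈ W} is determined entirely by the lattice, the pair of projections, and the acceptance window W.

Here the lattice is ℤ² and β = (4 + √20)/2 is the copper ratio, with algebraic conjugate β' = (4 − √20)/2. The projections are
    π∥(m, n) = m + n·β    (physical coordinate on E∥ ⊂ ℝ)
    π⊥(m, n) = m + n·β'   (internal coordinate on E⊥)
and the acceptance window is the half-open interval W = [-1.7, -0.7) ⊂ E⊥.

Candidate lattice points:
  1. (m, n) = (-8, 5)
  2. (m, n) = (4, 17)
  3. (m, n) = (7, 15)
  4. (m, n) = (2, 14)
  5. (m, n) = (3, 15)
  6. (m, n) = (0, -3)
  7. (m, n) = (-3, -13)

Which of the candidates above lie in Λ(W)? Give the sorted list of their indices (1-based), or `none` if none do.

Numerically β ≈ 4.2361 and β' = −1/β ≈ -0.2361.
[1] lift (-8,5): star map gives -9.1803; window check -1.7 ≤ -9.1803 < -0.7 is false → out
[2] lift (4,17): star map gives -0.0132; window check -1.7 ≤ -0.0132 < -0.7 is false → out
[3] lift (7,15): star map gives 3.4590; window check -1.7 ≤ 3.4590 < -0.7 is false → out
[4] lift (2,14): star map gives -1.3050; window check -1.7 ≤ -1.3050 < -0.7 is true → IN Λ
[5] lift (3,15): star map gives -0.5410; window check -1.7 ≤ -0.5410 < -0.7 is false → out
[6] lift (0,-3): star map gives 0.7082; window check -1.7 ≤ 0.7082 < -0.7 is false → out
[7] lift (-3,-13): star map gives 0.0689; window check -1.7 ≤ 0.0689 < -0.7 is false → out

4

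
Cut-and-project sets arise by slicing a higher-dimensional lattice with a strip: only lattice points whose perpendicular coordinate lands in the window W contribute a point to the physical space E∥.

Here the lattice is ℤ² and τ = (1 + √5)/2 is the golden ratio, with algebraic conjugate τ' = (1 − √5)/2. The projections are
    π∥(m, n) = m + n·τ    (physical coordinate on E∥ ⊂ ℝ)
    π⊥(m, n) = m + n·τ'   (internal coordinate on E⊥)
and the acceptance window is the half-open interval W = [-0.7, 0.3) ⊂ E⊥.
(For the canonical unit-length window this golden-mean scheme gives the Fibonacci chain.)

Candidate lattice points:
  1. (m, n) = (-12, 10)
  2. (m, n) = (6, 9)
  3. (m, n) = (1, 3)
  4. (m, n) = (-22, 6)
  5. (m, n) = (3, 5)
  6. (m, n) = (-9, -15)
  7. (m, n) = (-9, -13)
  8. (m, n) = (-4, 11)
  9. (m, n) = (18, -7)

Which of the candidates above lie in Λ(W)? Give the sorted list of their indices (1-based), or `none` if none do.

5, 6

Compute τ' = (1−√5)/2 = -0.6180, so π⊥(m,n) = m -0.6180·n.
[1] lift (-12,10): star map gives -18.1803; window check -0.7 ≤ -18.1803 < 0.3 is false → out
[2] lift (6,9): star map gives 0.4377; window check -0.7 ≤ 0.4377 < 0.3 is false → out
[3] lift (1,3): star map gives -0.8541; window check -0.7 ≤ -0.8541 < 0.3 is false → out
[4] lift (-22,6): star map gives -25.7082; window check -0.7 ≤ -25.7082 < 0.3 is false → out
[5] lift (3,5): star map gives -0.0902; window check -0.7 ≤ -0.0902 < 0.3 is true → IN Λ
[6] lift (-9,-15): star map gives 0.2705; window check -0.7 ≤ 0.2705 < 0.3 is true → IN Λ
[7] lift (-9,-13): star map gives -0.9656; window check -0.7 ≤ -0.9656 < 0.3 is false → out
[8] lift (-4,11): star map gives -10.7984; window check -0.7 ≤ -10.7984 < 0.3 is false → out
[9] lift (18,-7): star map gives 22.3262; window check -0.7 ≤ 22.3262 < 0.3 is false → out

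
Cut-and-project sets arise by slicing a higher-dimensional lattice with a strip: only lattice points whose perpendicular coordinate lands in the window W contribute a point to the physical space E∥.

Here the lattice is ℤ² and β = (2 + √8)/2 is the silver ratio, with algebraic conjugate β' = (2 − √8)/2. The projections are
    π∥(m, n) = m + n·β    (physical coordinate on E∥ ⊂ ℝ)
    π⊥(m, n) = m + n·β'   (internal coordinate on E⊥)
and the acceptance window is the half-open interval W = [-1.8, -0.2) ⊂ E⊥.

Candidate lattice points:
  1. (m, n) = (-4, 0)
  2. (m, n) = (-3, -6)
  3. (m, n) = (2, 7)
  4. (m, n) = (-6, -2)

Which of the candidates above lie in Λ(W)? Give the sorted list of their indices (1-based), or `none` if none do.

β' = (2−√8)/2 ≈ -0.414214.
[1] lift (-4,0): star map gives -4.000000; window check -1.8 ≤ -4.000000 < -0.2 is false → out
[2] lift (-3,-6): star map gives -0.514719; window check -1.8 ≤ -0.514719 < -0.2 is true → IN Λ
[3] lift (2,7): star map gives -0.899495; window check -1.8 ≤ -0.899495 < -0.2 is true → IN Λ
[4] lift (-6,-2): star map gives -5.171573; window check -1.8 ≤ -5.171573 < -0.2 is false → out

2, 3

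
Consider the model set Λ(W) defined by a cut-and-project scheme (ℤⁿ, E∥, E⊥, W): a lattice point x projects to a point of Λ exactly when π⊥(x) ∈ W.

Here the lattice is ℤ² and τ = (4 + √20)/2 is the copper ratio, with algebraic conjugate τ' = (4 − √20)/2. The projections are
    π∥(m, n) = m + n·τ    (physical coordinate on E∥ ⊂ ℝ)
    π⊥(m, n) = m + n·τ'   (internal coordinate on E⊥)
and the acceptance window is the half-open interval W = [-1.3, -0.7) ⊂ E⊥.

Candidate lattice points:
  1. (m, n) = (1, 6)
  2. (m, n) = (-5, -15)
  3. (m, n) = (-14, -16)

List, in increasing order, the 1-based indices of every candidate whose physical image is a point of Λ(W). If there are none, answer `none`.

τ' = (4−√20)/2 ≈ -0.23607.
candidate 1: (m,n)=(1,6) → π∥ = 1+6·τ ≈ 26.41641, π⊥ = 1+6·τ' ≈ -0.41641 ∉ [-1.3, -0.7) ⇒ out
candidate 2: (m,n)=(-5,-15) → π∥ = -5-15·τ ≈ -68.54102, π⊥ = -5-15·τ' ≈ -1.45898 ∉ [-1.3, -0.7) ⇒ out
candidate 3: (m,n)=(-14,-16) → π∥ = -14-16·τ ≈ -81.77709, π⊥ = -14-16·τ' ≈ -10.22291 ∉ [-1.3, -0.7) ⇒ out

none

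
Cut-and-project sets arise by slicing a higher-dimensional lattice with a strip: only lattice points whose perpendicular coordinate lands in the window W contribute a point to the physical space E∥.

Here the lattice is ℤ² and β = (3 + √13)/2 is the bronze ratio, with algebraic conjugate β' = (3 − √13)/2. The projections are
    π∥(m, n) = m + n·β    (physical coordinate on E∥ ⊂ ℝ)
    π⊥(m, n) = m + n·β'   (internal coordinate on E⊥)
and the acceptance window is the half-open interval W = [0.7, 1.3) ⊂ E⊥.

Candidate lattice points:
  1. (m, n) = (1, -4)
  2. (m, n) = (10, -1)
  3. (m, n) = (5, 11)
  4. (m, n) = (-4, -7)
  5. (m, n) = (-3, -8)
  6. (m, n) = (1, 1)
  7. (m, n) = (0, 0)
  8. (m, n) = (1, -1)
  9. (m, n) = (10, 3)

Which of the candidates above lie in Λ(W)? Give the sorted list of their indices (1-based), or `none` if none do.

Numerically β ≈ 3.302776 and β' = −1/β ≈ -0.302776.
#1 (1,-4): internal coord 1 + (-4)·β' = +2.211103; +2.211103 ∉ [0.7, 1.3) → out
#2 (10,-1): internal coord 10 + (-1)·β' = +10.302776; +10.302776 ∉ [0.7, 1.3) → out
#3 (5,11): internal coord 5 + (11)·β' = +1.669468; +1.669468 ∉ [0.7, 1.3) → out
#4 (-4,-7): internal coord -4 + (-7)·β' = -1.880571; -1.880571 ∉ [0.7, 1.3) → out
#5 (-3,-8): internal coord -3 + (-8)·β' = -0.577795; -0.577795 ∉ [0.7, 1.3) → out
#6 (1,1): internal coord 1 + (1)·β' = +0.697224; +0.697224 ∉ [0.7, 1.3) → out
#7 (0,0): internal coord 0 + (0)·β' = +0.000000; +0.000000 ∉ [0.7, 1.3) → out
#8 (1,-1): internal coord 1 + (-1)·β' = +1.302776; +1.302776 ∉ [0.7, 1.3) → out
#9 (10,3): internal coord 10 + (3)·β' = +9.091673; +9.091673 ∉ [0.7, 1.3) → out

none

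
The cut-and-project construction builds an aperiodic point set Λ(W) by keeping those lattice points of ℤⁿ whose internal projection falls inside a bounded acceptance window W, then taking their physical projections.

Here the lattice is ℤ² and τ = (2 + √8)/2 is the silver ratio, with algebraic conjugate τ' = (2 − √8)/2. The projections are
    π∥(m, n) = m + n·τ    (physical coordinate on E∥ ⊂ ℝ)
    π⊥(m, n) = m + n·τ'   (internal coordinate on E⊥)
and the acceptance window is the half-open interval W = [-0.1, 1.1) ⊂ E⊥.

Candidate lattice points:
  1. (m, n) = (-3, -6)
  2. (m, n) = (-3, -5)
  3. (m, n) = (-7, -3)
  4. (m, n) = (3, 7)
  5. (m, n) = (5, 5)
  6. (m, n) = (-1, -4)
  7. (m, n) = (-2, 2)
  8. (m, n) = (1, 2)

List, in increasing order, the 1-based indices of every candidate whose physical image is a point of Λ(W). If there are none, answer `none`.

4, 6, 8

Numerically τ ≈ 2.41421 and τ' = −1/τ ≈ -0.41421.
#1 (-3,-6): internal coord -3 + (-6)·τ' = -0.51472; -0.51472 ∉ [-0.1, 1.1) → out
#2 (-3,-5): internal coord -3 + (-5)·τ' = -0.92893; -0.92893 ∉ [-0.1, 1.1) → out
#3 (-7,-3): internal coord -7 + (-3)·τ' = -5.75736; -5.75736 ∉ [-0.1, 1.1) → out
#4 (3,7): internal coord 3 + (7)·τ' = +0.10051; +0.10051 ∈ [-0.1, 1.1) → IN Λ
#5 (5,5): internal coord 5 + (5)·τ' = +2.92893; +2.92893 ∉ [-0.1, 1.1) → out
#6 (-1,-4): internal coord -1 + (-4)·τ' = +0.65685; +0.65685 ∈ [-0.1, 1.1) → IN Λ
#7 (-2,2): internal coord -2 + (2)·τ' = -2.82843; -2.82843 ∉ [-0.1, 1.1) → out
#8 (1,2): internal coord 1 + (2)·τ' = +0.17157; +0.17157 ∈ [-0.1, 1.1) → IN Λ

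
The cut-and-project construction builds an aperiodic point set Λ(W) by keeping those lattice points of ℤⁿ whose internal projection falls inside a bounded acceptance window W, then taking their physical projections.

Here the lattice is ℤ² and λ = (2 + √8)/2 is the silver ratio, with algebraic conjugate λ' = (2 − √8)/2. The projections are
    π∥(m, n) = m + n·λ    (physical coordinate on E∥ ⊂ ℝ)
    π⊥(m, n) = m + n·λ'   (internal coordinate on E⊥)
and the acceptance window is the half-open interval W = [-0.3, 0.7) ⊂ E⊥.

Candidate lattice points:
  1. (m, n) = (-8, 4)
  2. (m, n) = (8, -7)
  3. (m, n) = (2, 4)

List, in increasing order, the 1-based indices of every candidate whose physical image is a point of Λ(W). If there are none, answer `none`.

3

λ' = (2−√8)/2 ≈ -0.4142.
#1 (-8,4): internal coord -8 + (4)·λ' = -9.6569; -9.6569 ∉ [-0.3, 0.7) → out
#2 (8,-7): internal coord 8 + (-7)·λ' = +10.8995; +10.8995 ∉ [-0.3, 0.7) → out
#3 (2,4): internal coord 2 + (4)·λ' = +0.3431; +0.3431 ∈ [-0.3, 0.7) → IN Λ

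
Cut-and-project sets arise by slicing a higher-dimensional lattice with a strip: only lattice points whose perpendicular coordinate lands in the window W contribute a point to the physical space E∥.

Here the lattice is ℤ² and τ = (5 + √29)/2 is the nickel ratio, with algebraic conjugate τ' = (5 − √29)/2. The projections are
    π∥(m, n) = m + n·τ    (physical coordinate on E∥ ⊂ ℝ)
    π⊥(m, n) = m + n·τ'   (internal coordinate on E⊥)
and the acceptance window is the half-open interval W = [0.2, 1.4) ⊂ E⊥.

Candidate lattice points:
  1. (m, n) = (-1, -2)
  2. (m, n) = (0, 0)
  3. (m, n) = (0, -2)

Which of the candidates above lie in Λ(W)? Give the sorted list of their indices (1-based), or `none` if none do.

3

Compute τ' = (5−√29)/2 = -0.192582, so π⊥(m,n) = m -0.192582·n.
#1 (-1,-2): internal coord -1 + (-2)·τ' = -0.614835; -0.614835 ∉ [0.2, 1.4) → out
#2 (0,0): internal coord 0 + (0)·τ' = +0.000000; +0.000000 ∉ [0.2, 1.4) → out
#3 (0,-2): internal coord 0 + (-2)·τ' = +0.385165; +0.385165 ∈ [0.2, 1.4) → IN Λ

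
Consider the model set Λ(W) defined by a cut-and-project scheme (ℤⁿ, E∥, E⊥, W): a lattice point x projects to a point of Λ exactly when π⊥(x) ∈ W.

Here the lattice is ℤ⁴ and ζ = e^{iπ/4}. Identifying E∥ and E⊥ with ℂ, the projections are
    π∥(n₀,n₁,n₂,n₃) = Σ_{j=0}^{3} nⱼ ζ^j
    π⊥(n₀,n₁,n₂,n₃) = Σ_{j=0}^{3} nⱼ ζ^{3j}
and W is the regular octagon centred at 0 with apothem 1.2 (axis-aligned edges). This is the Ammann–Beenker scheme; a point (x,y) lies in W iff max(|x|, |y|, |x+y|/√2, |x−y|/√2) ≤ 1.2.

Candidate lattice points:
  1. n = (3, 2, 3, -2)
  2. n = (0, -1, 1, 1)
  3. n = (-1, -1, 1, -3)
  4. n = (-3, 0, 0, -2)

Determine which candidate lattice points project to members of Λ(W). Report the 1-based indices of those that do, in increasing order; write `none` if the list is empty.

none

π⊥(n) = n₀ + n₁ζ³ + n₂ζ⁶ + n₃ζ⁹ where ζ = e^{iπ/4}.
#1 (3, 2, 3, -2): internal (0.1716, -3.0000); octagon support 3.0000 vs apothem 1.2 → ∉ W
#2 (0, -1, 1, 1): internal (1.4142, -1.0000); octagon support 1.7071 vs apothem 1.2 → ∉ W
#3 (-1, -1, 1, -3): internal (-2.4142, -3.8284); octagon support 4.4142 vs apothem 1.2 → ∉ W
#4 (-3, 0, 0, -2): internal (-4.4142, -1.4142); octagon support 4.4142 vs apothem 1.2 → ∉ W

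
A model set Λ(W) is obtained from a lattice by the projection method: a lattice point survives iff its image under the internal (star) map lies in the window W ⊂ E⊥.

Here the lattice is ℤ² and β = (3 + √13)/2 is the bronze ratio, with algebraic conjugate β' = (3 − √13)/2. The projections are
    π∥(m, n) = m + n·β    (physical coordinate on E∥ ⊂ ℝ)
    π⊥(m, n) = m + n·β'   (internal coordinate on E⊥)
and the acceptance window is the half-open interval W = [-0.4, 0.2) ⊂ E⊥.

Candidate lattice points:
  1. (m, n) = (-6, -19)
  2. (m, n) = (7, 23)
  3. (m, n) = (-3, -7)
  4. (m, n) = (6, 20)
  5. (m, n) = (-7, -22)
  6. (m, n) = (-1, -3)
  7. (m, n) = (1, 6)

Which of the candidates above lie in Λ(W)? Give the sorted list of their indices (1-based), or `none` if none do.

1, 2, 4, 5, 6

β' = (3−√13)/2 ≈ -0.3028.
[1] lift (-6,-19): star map gives -0.2473; window check -0.4 ≤ -0.2473 < 0.2 is true → IN Λ
[2] lift (7,23): star map gives 0.0362; window check -0.4 ≤ 0.0362 < 0.2 is true → IN Λ
[3] lift (-3,-7): star map gives -0.8806; window check -0.4 ≤ -0.8806 < 0.2 is false → out
[4] lift (6,20): star map gives -0.0555; window check -0.4 ≤ -0.0555 < 0.2 is true → IN Λ
[5] lift (-7,-22): star map gives -0.3389; window check -0.4 ≤ -0.3389 < 0.2 is true → IN Λ
[6] lift (-1,-3): star map gives -0.0917; window check -0.4 ≤ -0.0917 < 0.2 is true → IN Λ
[7] lift (1,6): star map gives -0.8167; window check -0.4 ≤ -0.8167 < 0.2 is false → out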